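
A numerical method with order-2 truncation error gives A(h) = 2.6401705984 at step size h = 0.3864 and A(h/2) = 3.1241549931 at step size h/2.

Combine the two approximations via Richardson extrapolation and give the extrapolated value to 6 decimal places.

3.285483

r = 2, so 2^r = 4.
Difference of the inputs: 3.1241549931 − 2.6401705984 = 0.4839843947
Divide by 2^2 − 1 = 3: 0.4839843947/3 = 0.1613281316
R = 3.1241549931 + 0.1613281316 = 3.2854831247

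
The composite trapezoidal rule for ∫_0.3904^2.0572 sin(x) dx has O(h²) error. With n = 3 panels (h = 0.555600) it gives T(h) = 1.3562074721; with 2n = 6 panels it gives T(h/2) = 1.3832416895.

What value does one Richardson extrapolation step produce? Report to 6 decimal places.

r = 2: numerator weight 4, denominator 3.
4 × 1.3832416895 = 5.5329667580; subtract 1.3562074721 → 4.1767592859
Denominator 4 − 1 = 3.
Result: 1.3922530953
Correction |R − A(h/2)| = 9.011e-03; gap |A(h/2) − A(h)| = 2.703e-02.

1.392253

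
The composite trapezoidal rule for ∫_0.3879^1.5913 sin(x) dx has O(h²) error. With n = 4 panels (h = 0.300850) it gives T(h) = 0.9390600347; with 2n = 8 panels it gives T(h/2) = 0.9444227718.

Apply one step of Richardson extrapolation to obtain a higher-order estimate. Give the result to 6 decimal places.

r = 2, so 2^r = 4.
4*0.9444227718 = 3.7776910872; 3.7776910872 − 0.9390600347 = 2.8386310525
2.8386310525 ÷ 3 = 0.9462103508
Shift from A(h/2): +0.0017875790.

0.946210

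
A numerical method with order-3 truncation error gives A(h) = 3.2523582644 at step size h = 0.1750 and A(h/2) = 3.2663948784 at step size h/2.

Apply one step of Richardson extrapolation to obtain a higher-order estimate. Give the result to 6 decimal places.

r = 3: numerator weight 8, denominator 7.
Difference of the inputs: 3.2663948784 − 3.2523582644 = 0.0140366140
Divide by 2^3 − 1 = 7: 0.0140366140/7 = 0.0020052306
R = A(h/2) + (A(h/2) − A(h))/7 = 3.2663948784 + 0.0020052306 = 3.2684001090

3.268400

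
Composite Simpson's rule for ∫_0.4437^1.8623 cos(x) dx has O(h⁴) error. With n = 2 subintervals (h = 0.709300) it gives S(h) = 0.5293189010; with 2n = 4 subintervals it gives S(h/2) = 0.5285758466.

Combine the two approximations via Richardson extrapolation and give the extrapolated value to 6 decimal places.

Method order is 4; weight 2^4 = 16.
16 × 0.5285758466 = 8.4572135456; 8.4572135456 − 0.5293189010 = 7.9278946446
Extrapolated: 7.9278946446 / 15 = 0.5285263096

0.528526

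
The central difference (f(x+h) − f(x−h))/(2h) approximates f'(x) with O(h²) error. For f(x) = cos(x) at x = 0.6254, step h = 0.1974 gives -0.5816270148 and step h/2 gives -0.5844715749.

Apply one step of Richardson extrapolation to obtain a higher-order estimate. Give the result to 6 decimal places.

-0.585420

Error is O(h^2); halving h shrinks it by 2^2 = 4.
2^2×A(h/2) = -2.3378862996; minus A(h) gives -1.7562592848.
Divide by 2^2 − 1 = 3.
(4×(-0.5844715749) − (-0.5816270148))/(4 − 1) = -0.5854197616
Correction |R − A(h/2)| = 9.482e-04; gap |A(h/2) − A(h)| = 2.845e-03.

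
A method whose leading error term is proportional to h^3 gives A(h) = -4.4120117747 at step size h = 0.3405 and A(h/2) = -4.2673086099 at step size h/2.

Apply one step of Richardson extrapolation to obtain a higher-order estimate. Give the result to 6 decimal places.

-4.246637

Order 3 gives 2^r = 8 and 2^r − 1 = 7.
Top: 8(-4.2673086099) − (-4.4120117747) = -29.7264571045
Divide by 2^3 − 1 = 7.
Result: -4.2466367292
Shift from A(h/2): +0.0206718807.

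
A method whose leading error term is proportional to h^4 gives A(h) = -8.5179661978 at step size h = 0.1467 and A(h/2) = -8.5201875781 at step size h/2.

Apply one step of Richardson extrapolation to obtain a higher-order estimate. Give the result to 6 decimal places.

-8.520336

Method order is 4; weight 2^4 = 16.
16·(-8.5201875781) = -136.3230012496; (-136.3230012496) − (-8.5179661978) = -127.8050350518
Denominator 16 − 1 = 15.
(-127.8050350518) ÷ 15 = -8.5203356701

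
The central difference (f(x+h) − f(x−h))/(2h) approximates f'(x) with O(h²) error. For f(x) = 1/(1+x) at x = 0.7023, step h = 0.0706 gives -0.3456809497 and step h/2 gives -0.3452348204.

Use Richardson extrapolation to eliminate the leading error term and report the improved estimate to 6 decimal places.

r = 2, so 2^r = 4.
Weighted: (-1.3809392816) − (-0.3456809497) = -1.0352583319
Divide by 2^2 − 1 = 3.
(4×(-0.3452348204) − (-0.3456809497))/(4 − 1) = -0.3450861106

-0.345086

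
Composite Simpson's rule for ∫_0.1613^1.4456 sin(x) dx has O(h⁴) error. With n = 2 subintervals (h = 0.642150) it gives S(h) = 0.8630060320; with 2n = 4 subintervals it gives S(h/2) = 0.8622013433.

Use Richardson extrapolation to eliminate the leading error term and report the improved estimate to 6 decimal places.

With r = 4 the leading error scales as h^4, so the weight is 2^4 = 16.
16*0.8622013433 − 0.8630060320 = 12.9322154608
Divide by 2^4 − 1 = 15.
Result: 0.8621476974
Shift from A(h/2): −0.0000536459.

0.862148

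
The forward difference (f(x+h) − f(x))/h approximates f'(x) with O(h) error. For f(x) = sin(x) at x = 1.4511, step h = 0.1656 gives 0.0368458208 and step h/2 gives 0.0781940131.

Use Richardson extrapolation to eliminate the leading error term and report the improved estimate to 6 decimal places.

Error is O(h^1); halving h shrinks it by 2^1 = 2.
2·0.0781940131 − 0.0368458208 = 0.1195422054
Denominator 2 − 1 = 1.
0.1195422054 ÷ 1 = 0.1195422054

0.119542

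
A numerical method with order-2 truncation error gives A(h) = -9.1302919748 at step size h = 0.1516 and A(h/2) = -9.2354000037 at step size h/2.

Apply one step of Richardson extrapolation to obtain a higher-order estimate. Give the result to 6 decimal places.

-9.270436

Error is O(h^2); halving h shrinks it by 2^2 = 4.
Difference of the inputs: -9.2354000037 − (-9.1302919748) = -0.1051080289
Divide by 2^2 − 1 = 3: (-0.1051080289)/3 = -0.0350360096
R = -9.2354000037 − 0.0350360096 = -9.2704360133
Gap between inputs: 1.051e-01; correction applied: −0.0350360096.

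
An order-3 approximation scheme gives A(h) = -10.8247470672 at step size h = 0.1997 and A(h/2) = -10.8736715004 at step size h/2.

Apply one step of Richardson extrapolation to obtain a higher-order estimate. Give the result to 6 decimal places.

r = 3: numerator weight 8, denominator 7.
8*(-10.8736715004) = -86.9893720032; (-86.9893720032) − (-10.8247470672) = -76.1646249360
(8*(-10.8736715004) − (-10.8247470672))/(8 − 1) = -10.8806607051

-10.880661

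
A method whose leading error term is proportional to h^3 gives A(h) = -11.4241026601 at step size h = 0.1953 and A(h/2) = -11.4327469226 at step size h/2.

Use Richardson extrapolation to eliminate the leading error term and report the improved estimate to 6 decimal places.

-11.433982

r = 3, so 2^r = 8.
Weighted: (-91.4619753808) − (-11.4241026601) = -80.0378727207
R = (-80.0378727207)/7 = -11.4339818172
Correction |R − A(h/2)| = 1.235e-03; gap |A(h/2) − A(h)| = 8.644e-03.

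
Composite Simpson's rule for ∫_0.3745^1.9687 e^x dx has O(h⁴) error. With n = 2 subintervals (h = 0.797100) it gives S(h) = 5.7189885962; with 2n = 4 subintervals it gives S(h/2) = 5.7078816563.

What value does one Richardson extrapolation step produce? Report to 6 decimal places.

Error is O(h^4); halving h shrinks it by 2^4 = 16.
16·5.7078816563 − 5.7189885962 = 85.6071179046
85.6071179046 ÷ 15 = 5.7071411936

5.707141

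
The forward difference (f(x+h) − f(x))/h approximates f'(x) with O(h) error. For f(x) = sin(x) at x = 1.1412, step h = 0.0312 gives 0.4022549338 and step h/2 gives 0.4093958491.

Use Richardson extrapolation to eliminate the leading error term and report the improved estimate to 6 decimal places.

0.416537

r = 1: numerator weight 2, denominator 1.
2*0.4093958491 = 0.8187916982; subtract 0.4022549338 → 0.4165367644
0.4165367644 ÷ 1 = 0.4165367644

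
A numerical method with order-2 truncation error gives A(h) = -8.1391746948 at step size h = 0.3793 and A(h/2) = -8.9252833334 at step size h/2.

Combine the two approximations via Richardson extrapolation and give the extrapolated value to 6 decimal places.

Method order is 2; weight 2^2 = 4.
4×(-8.9252833334) − (-8.1391746948) = -27.5619586388
Extrapolated: (-27.5619586388) / 3 = -9.1873195463
Correction |R − A(h/2)| = 2.620e-01; gap |A(h/2) − A(h)| = 7.861e-01.

-9.187320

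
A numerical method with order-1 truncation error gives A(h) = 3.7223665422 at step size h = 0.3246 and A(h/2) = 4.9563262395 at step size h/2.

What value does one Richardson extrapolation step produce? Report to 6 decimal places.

6.190286

The method has order 1: 2^1 = 2.
2 × 4.9563262395 = 9.9126524790; subtract 3.7223665422 → 6.1902859368
6.1902859368 ÷ 1 = 6.1902859368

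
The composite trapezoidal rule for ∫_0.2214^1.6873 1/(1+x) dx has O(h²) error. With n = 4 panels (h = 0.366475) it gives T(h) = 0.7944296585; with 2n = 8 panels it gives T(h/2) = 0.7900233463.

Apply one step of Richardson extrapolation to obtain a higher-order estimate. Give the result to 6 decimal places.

Error is O(h^2); halving h shrinks it by 2^2 = 4.
4×0.7900233463 − 0.7944296585 = 2.3656637267
Divide by 2^2 − 1 = 3.
2.3656637267 ÷ 3 = 0.7885545756
Correction |R − A(h/2)| = 1.469e-03; gap |A(h/2) − A(h)| = 4.406e-03.

0.788555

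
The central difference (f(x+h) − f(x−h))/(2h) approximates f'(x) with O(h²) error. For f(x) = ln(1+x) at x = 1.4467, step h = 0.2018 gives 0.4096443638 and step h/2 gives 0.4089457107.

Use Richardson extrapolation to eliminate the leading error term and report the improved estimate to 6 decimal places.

Error is O(h^2); halving h shrinks it by 2^2 = 4.
Numerator 4*A(h/2) − A(h) = 4*0.4089457107 − 0.4096443638 = 1.2261384790
Denominator 4 − 1 = 3.
Result: 0.4087128263

0.408713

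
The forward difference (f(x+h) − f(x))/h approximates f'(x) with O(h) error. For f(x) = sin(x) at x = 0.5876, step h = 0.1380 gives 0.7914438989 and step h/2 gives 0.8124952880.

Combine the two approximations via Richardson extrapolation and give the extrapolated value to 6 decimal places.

Order 1 gives 2^r = 2 and 2^r − 1 = 1.
Numerator 2×A(h/2) − A(h) = 2×0.8124952880 − 0.7914438989 = 0.8335466771
Extrapolated: 0.8335466771 / 1 = 0.8335466771

0.833547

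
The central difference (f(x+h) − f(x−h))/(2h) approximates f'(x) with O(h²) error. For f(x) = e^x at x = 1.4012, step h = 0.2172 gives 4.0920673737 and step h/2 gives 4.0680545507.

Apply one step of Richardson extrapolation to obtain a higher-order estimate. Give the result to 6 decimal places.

4.060050

Order 2 gives 2^r = 4 and 2^r − 1 = 3.
4 × 4.0680545507 − 4.0920673737 = 12.1801508291
12.1801508291 ÷ 3 = 4.0600502764
Shift from A(h/2): −0.0080042743.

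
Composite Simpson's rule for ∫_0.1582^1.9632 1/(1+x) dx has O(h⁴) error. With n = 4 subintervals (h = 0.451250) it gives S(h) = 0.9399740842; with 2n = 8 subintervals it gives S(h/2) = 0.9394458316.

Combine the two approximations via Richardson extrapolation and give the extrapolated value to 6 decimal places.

Order 4 gives 2^r = 16 and 2^r − 1 = 15.
16*0.9394458316 = 15.0311333056; 15.0311333056 − 0.9399740842 = 14.0911592214
Divide by 2^4 − 1 = 15.
Extrapolated: 14.0911592214 / 15 = 0.9394106148

0.939411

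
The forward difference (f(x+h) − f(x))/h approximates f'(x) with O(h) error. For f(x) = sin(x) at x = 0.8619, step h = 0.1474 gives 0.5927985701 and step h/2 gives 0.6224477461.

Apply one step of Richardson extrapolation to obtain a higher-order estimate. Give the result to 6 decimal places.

Error is O(h^1); halving h shrinks it by 2^1 = 2.
2 × 0.6224477461 = 1.2448954922; subtract 0.5927985701 → 0.6520969221
Denominator 2 − 1 = 1.
Result: 0.6520969221

0.652097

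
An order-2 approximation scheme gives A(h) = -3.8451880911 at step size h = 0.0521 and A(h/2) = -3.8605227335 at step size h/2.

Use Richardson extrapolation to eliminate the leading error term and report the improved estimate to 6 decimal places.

-3.865634

The method has order 2: 2^2 = 4.
4*(-3.8605227335) = -15.4420909340; subtract (-3.8451880911) → -11.5969028429
(-11.5969028429) ÷ 3 = -3.8656342810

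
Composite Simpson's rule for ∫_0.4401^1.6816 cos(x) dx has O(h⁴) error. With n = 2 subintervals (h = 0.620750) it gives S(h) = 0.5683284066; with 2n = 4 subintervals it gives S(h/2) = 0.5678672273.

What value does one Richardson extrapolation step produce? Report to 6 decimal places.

0.567836

Error is O(h^4); halving h shrinks it by 2^4 = 16.
Weighted: 9.0858756368 − 0.5683284066 = 8.5175472302
(16·0.5678672273 − 0.5683284066)/(16 − 1) = 0.5678364820
Gap between inputs: 4.612e-04; correction applied: −0.0000307453.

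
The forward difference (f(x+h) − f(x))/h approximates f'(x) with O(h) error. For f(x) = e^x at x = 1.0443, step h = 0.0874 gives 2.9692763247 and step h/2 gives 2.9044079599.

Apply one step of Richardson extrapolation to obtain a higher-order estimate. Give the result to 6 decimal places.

Error is O(h^1); halving h shrinks it by 2^1 = 2.
2*2.9044079599 = 5.8088159198; 5.8088159198 − 2.9692763247 = 2.8395395951
(2*2.9044079599 − 2.9692763247)/(2 − 1) = 2.8395395951

2.839540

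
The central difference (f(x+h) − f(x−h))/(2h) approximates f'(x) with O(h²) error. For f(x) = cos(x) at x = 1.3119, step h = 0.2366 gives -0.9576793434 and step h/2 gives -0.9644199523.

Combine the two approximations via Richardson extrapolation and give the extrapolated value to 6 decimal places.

-0.966667

Order 2 gives 2^r = 4 and 2^r − 1 = 3.
4×(-0.9644199523) − (-0.9576793434) = -2.9000004658
Divide by 2^2 − 1 = 3.
R = (-2.9000004658)/3 = -0.9666668219
Shift from A(h/2): −0.0022468696.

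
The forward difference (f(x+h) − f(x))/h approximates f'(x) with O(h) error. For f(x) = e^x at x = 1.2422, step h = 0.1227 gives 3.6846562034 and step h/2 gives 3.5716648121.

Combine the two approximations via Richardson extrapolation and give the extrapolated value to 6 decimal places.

Method order is 1; weight 2^1 = 2.
2^1·A(h/2) = 7.1433296242; minus A(h) gives 3.4586734208.
Divide by 2^1 − 1 = 1.
(2·3.5716648121 − 3.6846562034)/(2 − 1) = 3.4586734208
Correction |R − A(h/2)| = 1.130e-01; gap |A(h/2) − A(h)| = 1.130e-01.

3.458673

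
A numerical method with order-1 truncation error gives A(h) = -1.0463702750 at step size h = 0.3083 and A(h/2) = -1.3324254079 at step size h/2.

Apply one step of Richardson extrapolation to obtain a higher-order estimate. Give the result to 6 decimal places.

-1.618481

Error is O(h^1); halving h shrinks it by 2^1 = 2.
Numerator 2*A(h/2) − A(h) = 2*(-1.3324254079) − (-1.0463702750) = -1.6184805408
Divide by 2^1 − 1 = 1.
Result: -1.6184805408
Gap between inputs: 2.861e-01; correction applied: −0.2860551329.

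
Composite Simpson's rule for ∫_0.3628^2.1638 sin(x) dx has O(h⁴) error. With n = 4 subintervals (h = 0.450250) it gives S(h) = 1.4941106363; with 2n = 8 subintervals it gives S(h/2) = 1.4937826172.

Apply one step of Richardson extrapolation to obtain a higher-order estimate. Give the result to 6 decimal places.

Error is O(h^4); halving h shrinks it by 2^4 = 16.
16×1.4937826172 = 23.9005218752; subtract 1.4941106363 → 22.4064112389
Denominator 16 − 1 = 15.
Extrapolated: 22.4064112389 / 15 = 1.4937607493
Correction |R − A(h/2)| = 2.187e-05; gap |A(h/2) − A(h)| = 3.280e-04.

1.493761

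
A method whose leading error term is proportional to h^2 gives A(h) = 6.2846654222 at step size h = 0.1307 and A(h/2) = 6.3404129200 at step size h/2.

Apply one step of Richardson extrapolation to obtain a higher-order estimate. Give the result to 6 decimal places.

6.358995

Error is O(h^2); halving h shrinks it by 2^2 = 4.
4 × 6.3404129200 = 25.3616516800; 25.3616516800 − 6.2846654222 = 19.0769862578
R = 19.0769862578/3 = 6.3589954193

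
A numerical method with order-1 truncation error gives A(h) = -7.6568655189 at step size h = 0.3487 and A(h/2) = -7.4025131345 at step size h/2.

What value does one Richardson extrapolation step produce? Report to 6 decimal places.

With r = 1 the leading error scales as h^1, so the weight is 2^1 = 2.
Numerator 2·A(h/2) − A(h) = 2·(-7.4025131345) − (-7.6568655189) = -7.1481607501
R = (-7.1481607501)/1 = -7.1481607501

-7.148161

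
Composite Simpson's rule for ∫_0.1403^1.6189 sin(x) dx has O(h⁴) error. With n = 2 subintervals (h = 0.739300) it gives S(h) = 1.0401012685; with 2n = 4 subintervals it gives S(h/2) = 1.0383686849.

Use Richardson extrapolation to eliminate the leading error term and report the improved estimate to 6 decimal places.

1.038253

Order 4 gives 2^r = 16 and 2^r − 1 = 15.
16×1.0383686849 = 16.6138989584; subtract 1.0401012685 → 15.5737976899
15.5737976899 ÷ 15 = 1.0382531793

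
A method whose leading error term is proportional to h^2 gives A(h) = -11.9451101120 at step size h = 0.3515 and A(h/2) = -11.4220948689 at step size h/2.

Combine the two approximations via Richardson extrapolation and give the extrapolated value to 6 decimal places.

-11.247756

r = 2, so 2^r = 4.
A(h/2) − A(h) = -11.4220948689 − (-11.9451101120) = 0.5230152431
Divide by 2^2 − 1 = 3: 0.5230152431/3 = 0.1743384144
R = A(h/2) + (A(h/2) − A(h))/3 = -11.4220948689 + 0.1743384144 = -11.2477564545
Correction |R − A(h/2)| = 1.743e-01; gap |A(h/2) − A(h)| = 5.230e-01.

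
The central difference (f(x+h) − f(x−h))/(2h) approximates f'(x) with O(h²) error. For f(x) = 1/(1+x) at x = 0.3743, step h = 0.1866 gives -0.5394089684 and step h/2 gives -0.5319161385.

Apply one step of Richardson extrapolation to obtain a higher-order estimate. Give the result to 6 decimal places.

With r = 2 the leading error scales as h^2, so the weight is 2^2 = 4.
Weighted: (-2.1276645540) − (-0.5394089684) = -1.5882555856
Extrapolated: (-1.5882555856) / 3 = -0.5294185285
Correction |R − A(h/2)| = 2.498e-03; gap |A(h/2) − A(h)| = 7.493e-03.

-0.529419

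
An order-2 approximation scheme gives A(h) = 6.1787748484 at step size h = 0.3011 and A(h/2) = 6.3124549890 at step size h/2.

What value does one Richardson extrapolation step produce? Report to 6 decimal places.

6.357015

Method order is 2; weight 2^2 = 4.
Weighted: 25.2498199560 − 6.1787748484 = 19.0710451076
19.0710451076 ÷ 3 = 6.3570150359
Shift from A(h/2): +0.0445600469.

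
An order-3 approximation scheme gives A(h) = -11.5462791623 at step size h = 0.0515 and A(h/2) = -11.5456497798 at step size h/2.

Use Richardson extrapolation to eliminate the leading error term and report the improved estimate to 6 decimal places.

-11.545560

The method has order 3: 2^3 = 8.
8×(-11.5456497798) − (-11.5462791623) = -80.8189190761
Denominator 8 − 1 = 7.
Result: -11.5455598680
Gap between inputs: 6.294e-04; correction applied: +0.0000899118.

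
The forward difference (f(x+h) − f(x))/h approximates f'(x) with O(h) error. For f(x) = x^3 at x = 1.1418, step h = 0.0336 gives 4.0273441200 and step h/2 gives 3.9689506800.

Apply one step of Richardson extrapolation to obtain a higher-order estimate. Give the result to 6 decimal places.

Leading term ∝ h^1; use weight 2 = 2^1.
A(h/2) − A(h) = 3.9689506800 − 4.0273441200 = -0.0583934400
Divide by 2^1 − 1 = 1: (-0.0583934400)/1 = -0.0583934400
R = 3.9689506800 − 0.0583934400 = 3.9105572400
Gap between inputs: 5.839e-02; correction applied: −0.0583934400.

3.910557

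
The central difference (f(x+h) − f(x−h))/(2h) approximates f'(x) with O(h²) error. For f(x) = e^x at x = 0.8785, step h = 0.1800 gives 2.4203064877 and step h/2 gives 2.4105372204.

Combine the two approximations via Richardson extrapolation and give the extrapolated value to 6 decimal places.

2.407281

Order 2 gives 2^r = 4 and 2^r − 1 = 3.
4*2.4105372204 = 9.6421488816; subtract 2.4203064877 → 7.2218423939
(4*2.4105372204 − 2.4203064877)/(4 − 1) = 2.4072807980
Correction |R − A(h/2)| = 3.256e-03; gap |A(h/2) − A(h)| = 9.769e-03.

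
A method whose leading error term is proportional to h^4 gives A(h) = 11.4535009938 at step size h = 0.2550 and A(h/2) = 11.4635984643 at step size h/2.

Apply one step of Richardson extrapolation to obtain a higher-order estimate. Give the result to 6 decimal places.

Leading term ∝ h^4; use weight 16 = 2^4.
A(h/2) − A(h) = 11.4635984643 − 11.4535009938 = 0.0100974705
Correction (A(h/2) − A(h))/(16 − 1) = 0.0100974705/15 = 0.0006731647
R = 11.4635984643 + 0.0006731647 = 11.4642716290
Gap between inputs: 1.010e-02; correction applied: +0.0006731647.

11.464272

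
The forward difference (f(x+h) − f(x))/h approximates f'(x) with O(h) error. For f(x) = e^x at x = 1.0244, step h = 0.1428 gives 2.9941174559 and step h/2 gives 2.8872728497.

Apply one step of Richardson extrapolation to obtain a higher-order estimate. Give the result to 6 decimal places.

Error is O(h^1); halving h shrinks it by 2^1 = 2.
A(h/2) − A(h) = 2.8872728497 − 2.9941174559 = -0.1068446062
Correction (A(h/2) − A(h))/(2 − 1) = (-0.1068446062)/1 = -0.1068446062
R = A(h/2) + (A(h/2) − A(h))/1 = 2.8872728497 − 0.1068446062 = 2.7804282435

2.780428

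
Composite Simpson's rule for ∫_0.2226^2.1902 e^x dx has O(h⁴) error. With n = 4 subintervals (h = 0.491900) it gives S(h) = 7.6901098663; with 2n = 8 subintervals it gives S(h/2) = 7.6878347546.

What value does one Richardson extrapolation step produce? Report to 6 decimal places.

7.687683

The method has order 4: 2^4 = 16.
Difference of the inputs: 7.6878347546 − 7.6901098663 = -0.0022751117
Correction (A(h/2) − A(h))/(16 − 1) = (-0.0022751117)/15 = -0.0001516741
R = A(h/2) + (A(h/2) − A(h))/15 = 7.6878347546 − 0.0001516741 = 7.6876830805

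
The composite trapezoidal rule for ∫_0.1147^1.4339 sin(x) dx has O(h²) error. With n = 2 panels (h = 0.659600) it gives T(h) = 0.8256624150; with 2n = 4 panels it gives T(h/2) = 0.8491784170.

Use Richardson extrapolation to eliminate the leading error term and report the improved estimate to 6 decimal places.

Leading term ∝ h^2; use weight 4 = 2^2.
Top: 4(0.8491784170) − (0.8256624150) = 2.5710512530
Denominator 4 − 1 = 3.
(4×0.8491784170 − 0.8256624150)/(4 − 1) = 0.8570170843
Shift from A(h/2): +0.0078386673.

0.857017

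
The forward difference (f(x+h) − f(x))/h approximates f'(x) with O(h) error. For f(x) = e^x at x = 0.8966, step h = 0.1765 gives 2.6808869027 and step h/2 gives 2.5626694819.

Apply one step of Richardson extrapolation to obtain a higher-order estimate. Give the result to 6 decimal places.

r = 1: numerator weight 2, denominator 1.
Weighted: 5.1253389638 − 2.6808869027 = 2.4444520611
R = 2.4444520611/1 = 2.4444520611

2.444452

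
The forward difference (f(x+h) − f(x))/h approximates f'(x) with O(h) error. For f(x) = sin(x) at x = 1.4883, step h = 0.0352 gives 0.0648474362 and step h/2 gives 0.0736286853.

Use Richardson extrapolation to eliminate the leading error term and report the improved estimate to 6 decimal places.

Leading term ∝ h^1; use weight 2 = 2^1.
A(h/2) − A(h) = 0.0736286853 − 0.0648474362 = 0.0087812491
Correction (A(h/2) − A(h))/(2 − 1) = 0.0087812491/1 = 0.0087812491
R = A(h/2) + (A(h/2) − A(h))/1 = 0.0736286853 + 0.0087812491 = 0.0824099344

0.082410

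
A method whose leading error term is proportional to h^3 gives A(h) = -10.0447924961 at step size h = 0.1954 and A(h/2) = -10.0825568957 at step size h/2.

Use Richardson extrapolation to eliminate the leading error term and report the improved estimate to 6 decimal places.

-10.087952

r = 3: numerator weight 8, denominator 7.
Weighted: (-80.6604551656) − (-10.0447924961) = -70.6156626695
Denominator 8 − 1 = 7.
Result: -10.0879518099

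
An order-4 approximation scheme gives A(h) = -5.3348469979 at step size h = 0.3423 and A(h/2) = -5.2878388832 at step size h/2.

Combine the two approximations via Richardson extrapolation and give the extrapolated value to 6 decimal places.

-5.284705

r = 4, so 2^r = 16.
A(h/2) − A(h) = -5.2878388832 − (-5.3348469979) = 0.0470081147
Divide by 2^4 − 1 = 15: 0.0470081147/15 = 0.0031338743
R = -5.2878388832 + 0.0031338743 = -5.2847050089
Gap between inputs: 4.701e-02; correction applied: +0.0031338743.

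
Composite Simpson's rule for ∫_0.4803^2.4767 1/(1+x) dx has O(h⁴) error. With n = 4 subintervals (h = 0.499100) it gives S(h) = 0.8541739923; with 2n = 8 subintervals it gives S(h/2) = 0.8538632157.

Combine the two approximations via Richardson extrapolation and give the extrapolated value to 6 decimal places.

With r = 4 the leading error scales as h^4, so the weight is 2^4 = 16.
Weighted: 13.6618114512 − 0.8541739923 = 12.8076374589
Extrapolated: 12.8076374589 / 15 = 0.8538424973
Correction |R − A(h/2)| = 2.072e-05; gap |A(h/2) − A(h)| = 3.108e-04.

0.853842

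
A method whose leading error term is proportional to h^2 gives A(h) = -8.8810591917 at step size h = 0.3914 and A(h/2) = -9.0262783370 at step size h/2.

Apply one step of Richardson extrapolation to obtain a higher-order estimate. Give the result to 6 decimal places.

Order 2 gives 2^r = 4 and 2^r − 1 = 3.
4×(-9.0262783370) = -36.1051133480; subtract (-8.8810591917) → -27.2240541563
Denominator 4 − 1 = 3.
So the Richardson estimate is -9.0746847188.

-9.074685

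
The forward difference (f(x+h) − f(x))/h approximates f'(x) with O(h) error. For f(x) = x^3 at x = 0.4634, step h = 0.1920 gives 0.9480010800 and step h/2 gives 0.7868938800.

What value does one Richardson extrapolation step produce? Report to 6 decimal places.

Error is O(h^1); halving h shrinks it by 2^1 = 2.
Difference of the inputs: 0.7868938800 − 0.9480010800 = -0.1611072000
Divide by 2^1 − 1 = 1: (-0.1611072000)/1 = -0.1611072000
R = 0.7868938800 − 0.1611072000 = 0.6257866800
Correction |R − A(h/2)| = 1.611e-01; gap |A(h/2) − A(h)| = 1.611e-01.

0.625787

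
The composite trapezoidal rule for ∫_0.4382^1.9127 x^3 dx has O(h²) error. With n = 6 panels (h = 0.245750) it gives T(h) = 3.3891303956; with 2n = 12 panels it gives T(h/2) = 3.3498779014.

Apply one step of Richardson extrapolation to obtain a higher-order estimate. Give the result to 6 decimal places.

With r = 2 the leading error scales as h^2, so the weight is 2^2 = 4.
Numerator 4 × A(h/2) − A(h) = 4 × 3.3498779014 − 3.3891303956 = 10.0103812100
Extrapolated: 10.0103812100 / 3 = 3.3367937367

3.336794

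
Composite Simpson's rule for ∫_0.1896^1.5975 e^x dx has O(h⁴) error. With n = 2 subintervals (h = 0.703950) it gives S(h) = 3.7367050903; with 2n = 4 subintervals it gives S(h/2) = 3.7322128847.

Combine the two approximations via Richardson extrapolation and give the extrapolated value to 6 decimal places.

The method has order 4: 2^4 = 16.
Difference of the inputs: 3.7322128847 − 3.7367050903 = -0.0044922056
Correction (A(h/2) − A(h))/(16 − 1) = (-0.0044922056)/15 = -0.0002994804
R = 3.7322128847 − 0.0002994804 = 3.7319134043

3.731913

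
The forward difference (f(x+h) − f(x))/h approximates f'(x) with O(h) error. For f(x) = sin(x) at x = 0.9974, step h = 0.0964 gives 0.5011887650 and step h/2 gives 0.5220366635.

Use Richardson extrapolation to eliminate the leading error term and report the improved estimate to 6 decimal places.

0.542885

Method order is 1; weight 2^1 = 2.
2 × 0.5220366635 = 1.0440733270; subtract 0.5011887650 → 0.5428845620
R = 0.5428845620/1 = 0.5428845620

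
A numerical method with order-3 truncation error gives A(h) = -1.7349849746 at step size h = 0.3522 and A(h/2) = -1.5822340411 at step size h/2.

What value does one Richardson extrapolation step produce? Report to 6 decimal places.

r = 3, so 2^r = 8.
8·(-1.5822340411) = -12.6578723288; subtract (-1.7349849746) → -10.9228873542
R = (-10.9228873542)/7 = -1.5604124792
Shift from A(h/2): +0.0218215619.

-1.560412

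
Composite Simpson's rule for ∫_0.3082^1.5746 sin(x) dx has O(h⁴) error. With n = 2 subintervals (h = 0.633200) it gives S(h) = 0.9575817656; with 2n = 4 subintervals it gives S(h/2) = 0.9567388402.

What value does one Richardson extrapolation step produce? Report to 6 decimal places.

0.956683

Method order is 4; weight 2^4 = 16.
Weighted: 15.3078214432 − 0.9575817656 = 14.3502396776
Denominator 16 − 1 = 15.
R = 14.3502396776/15 = 0.9566826452
Shift from A(h/2): −0.0000561950.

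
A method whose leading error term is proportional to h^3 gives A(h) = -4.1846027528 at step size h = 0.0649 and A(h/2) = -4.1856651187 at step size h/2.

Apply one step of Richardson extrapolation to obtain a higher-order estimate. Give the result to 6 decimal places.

-4.185817

Leading term ∝ h^3; use weight 8 = 2^3.
Numerator 8*A(h/2) − A(h) = 8*(-4.1856651187) − (-4.1846027528) = -29.3007181968
Denominator 8 − 1 = 7.
(-29.3007181968) ÷ 7 = -4.1858168853
Shift from A(h/2): −0.0001517666.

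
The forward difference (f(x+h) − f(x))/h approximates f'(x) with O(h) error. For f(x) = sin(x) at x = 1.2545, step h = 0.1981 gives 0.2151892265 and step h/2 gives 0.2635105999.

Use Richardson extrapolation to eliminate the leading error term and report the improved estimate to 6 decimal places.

0.311832

r = 1: numerator weight 2, denominator 1.
2*0.2635105999 = 0.5270211998; subtract 0.2151892265 → 0.3118319733
(2*0.2635105999 − 0.2151892265)/(2 − 1) = 0.3118319733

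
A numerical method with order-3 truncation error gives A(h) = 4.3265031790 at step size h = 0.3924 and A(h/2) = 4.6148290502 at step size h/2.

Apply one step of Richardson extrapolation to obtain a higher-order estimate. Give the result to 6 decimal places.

4.656018

The method has order 3: 2^3 = 8.
Weighted: 36.9186324016 − 4.3265031790 = 32.5921292226
R = 32.5921292226/7 = 4.6560184604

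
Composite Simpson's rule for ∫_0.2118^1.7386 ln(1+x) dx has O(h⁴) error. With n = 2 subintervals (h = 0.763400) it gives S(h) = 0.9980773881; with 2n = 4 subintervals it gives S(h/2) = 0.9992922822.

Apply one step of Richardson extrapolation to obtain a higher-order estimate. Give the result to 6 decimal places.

The method has order 4: 2^4 = 16.
16 × 0.9992922822 = 15.9886765152; subtract 0.9980773881 → 14.9905991271
(16 × 0.9992922822 − 0.9980773881)/(16 − 1) = 0.9993732751

0.999373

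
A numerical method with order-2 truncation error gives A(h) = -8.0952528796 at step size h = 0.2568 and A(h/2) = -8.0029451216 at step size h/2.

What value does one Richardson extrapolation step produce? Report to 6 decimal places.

Leading term ∝ h^2; use weight 4 = 2^2.
2^2×A(h/2) = -32.0117804864; minus A(h) gives -23.9165276068.
(-23.9165276068) ÷ 3 = -7.9721758689

-7.972176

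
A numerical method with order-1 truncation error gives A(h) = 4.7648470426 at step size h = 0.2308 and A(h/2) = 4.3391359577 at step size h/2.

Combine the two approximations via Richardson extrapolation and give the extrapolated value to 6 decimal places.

r = 1: numerator weight 2, denominator 1.
A(h/2) − A(h) = 4.3391359577 − 4.7648470426 = -0.4257110849
Divide by 2^1 − 1 = 1: (-0.4257110849)/1 = -0.4257110849
R = A(h/2) + (A(h/2) − A(h))/1 = 4.3391359577 − 0.4257110849 = 3.9134248728
Correction |R − A(h/2)| = 4.257e-01; gap |A(h/2) − A(h)| = 4.257e-01.

3.913425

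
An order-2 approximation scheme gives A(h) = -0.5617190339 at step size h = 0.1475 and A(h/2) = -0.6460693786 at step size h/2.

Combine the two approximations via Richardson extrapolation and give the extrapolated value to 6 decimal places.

-0.674186

Error is O(h^2); halving h shrinks it by 2^2 = 4.
Top: 4(-0.6460693786) − (-0.5617190339) = -2.0225584805
R = (-2.0225584805)/3 = -0.6741861602
Correction |R − A(h/2)| = 2.812e-02; gap |A(h/2) − A(h)| = 8.435e-02.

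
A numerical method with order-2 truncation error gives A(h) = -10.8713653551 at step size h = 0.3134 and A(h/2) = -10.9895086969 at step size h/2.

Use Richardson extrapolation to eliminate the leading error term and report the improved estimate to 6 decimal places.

-11.028890

r = 2, so 2^r = 4.
Numerator 4*A(h/2) − A(h) = 4*(-10.9895086969) − (-10.8713653551) = -33.0866694325
(-33.0866694325) ÷ 3 = -11.0288898108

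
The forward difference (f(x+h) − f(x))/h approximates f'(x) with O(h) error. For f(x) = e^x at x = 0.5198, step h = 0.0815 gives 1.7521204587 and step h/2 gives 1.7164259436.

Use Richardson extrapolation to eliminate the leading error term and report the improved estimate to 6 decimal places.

The method has order 1: 2^1 = 2.
Top: 2(1.7164259436) − (1.7521204587) = 1.6807314285
R = 1.6807314285/1 = 1.6807314285

1.680731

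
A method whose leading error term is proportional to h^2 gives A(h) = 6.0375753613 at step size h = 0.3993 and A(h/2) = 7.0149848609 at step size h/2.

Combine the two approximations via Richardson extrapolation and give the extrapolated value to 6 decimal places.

7.340788

r = 2: numerator weight 4, denominator 3.
4·7.0149848609 = 28.0599394436; subtract 6.0375753613 → 22.0223640823
Divide by 2^2 − 1 = 3.
Result: 7.3407880274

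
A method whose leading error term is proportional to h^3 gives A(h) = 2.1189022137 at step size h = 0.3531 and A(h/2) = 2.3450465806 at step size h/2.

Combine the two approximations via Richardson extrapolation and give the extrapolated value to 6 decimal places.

r = 3: numerator weight 8, denominator 7.
Weighted: 18.7603726448 − 2.1189022137 = 16.6414704311
(8 × 2.3450465806 − 2.1189022137)/(8 − 1) = 2.3773529187

2.377353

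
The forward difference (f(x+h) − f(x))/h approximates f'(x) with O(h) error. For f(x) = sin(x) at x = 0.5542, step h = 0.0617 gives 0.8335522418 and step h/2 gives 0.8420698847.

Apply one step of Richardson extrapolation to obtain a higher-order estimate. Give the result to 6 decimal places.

Error is O(h^1); halving h shrinks it by 2^1 = 2.
Numerator 2*A(h/2) − A(h) = 2*0.8420698847 − 0.8335522418 = 0.8505875276
0.8505875276 ÷ 1 = 0.8505875276
Correction |R − A(h/2)| = 8.518e-03; gap |A(h/2) − A(h)| = 8.518e-03.

0.850588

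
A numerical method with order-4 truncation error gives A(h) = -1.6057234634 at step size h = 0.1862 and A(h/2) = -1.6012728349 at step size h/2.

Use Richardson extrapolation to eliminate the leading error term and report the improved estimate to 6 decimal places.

-1.600976

Leading term ∝ h^4; use weight 16 = 2^4.
A(h/2) − A(h) = -1.6012728349 − (-1.6057234634) = 0.0044506285
Divide by 2^4 − 1 = 15: 0.0044506285/15 = 0.0002967086
R = -1.6012728349 + 0.0002967086 = -1.6009761263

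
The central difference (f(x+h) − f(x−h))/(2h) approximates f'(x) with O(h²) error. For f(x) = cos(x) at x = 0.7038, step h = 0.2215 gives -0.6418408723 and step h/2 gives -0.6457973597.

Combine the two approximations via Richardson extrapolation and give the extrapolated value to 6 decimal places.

-0.647116

Leading term ∝ h^2; use weight 4 = 2^2.
Top: 4(-0.6457973597) − (-0.6418408723) = -1.9413485665
Divide by 2^2 − 1 = 3.
So the Richardson estimate is -0.6471161888.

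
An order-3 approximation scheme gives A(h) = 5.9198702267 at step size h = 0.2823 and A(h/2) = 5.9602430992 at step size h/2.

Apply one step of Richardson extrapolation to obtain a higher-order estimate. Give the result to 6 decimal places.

5.966011

Order 3 gives 2^r = 8 and 2^r − 1 = 7.
A(h/2) − A(h) = 5.9602430992 − 5.9198702267 = 0.0403728725
Correction (A(h/2) − A(h))/(8 − 1) = 0.0403728725/7 = 0.0057675532
R = 5.9602430992 + 0.0057675532 = 5.9660106524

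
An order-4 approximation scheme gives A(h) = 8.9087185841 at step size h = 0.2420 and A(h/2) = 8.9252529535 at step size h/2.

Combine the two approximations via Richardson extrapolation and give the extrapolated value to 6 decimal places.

8.926355

The method has order 4: 2^4 = 16.
16×8.9252529535 = 142.8040472560; 142.8040472560 − 8.9087185841 = 133.8953286719
Denominator 16 − 1 = 15.
133.8953286719 ÷ 15 = 8.9263552448
Shift from A(h/2): +0.0011022913.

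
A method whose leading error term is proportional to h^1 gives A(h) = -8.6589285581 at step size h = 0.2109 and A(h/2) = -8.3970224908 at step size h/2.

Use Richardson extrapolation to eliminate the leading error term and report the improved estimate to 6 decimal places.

-8.135116

With r = 1 the leading error scales as h^1, so the weight is 2^1 = 2.
Weighted: (-16.7940449816) − (-8.6589285581) = -8.1351164235
Denominator 2 − 1 = 1.
R = (-8.1351164235)/1 = -8.1351164235
Gap between inputs: 2.619e-01; correction applied: +0.2619060673.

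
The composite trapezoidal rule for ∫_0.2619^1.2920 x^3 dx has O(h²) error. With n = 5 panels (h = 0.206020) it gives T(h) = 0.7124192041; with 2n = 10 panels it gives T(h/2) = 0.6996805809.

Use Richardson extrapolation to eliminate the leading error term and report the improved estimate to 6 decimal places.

0.695434

r = 2: numerator weight 4, denominator 3.
A(h/2) − A(h) = 0.6996805809 − 0.7124192041 = -0.0127386232
Correction (A(h/2) − A(h))/(4 − 1) = (-0.0127386232)/3 = -0.0042462077
R = 0.6996805809 − 0.0042462077 = 0.6954343732
Gap between inputs: 1.274e-02; correction applied: −0.0042462077.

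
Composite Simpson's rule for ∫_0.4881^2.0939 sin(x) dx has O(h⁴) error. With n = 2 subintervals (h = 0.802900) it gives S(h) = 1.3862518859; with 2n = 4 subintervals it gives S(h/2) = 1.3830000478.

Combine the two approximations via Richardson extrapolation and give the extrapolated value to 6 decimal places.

With r = 4 the leading error scales as h^4, so the weight is 2^4 = 16.
16 × 1.3830000478 − 1.3862518859 = 20.7417488789
Denominator 16 − 1 = 15.
20.7417488789 ÷ 15 = 1.3827832586
Shift from A(h/2): −0.0002167892.

1.382783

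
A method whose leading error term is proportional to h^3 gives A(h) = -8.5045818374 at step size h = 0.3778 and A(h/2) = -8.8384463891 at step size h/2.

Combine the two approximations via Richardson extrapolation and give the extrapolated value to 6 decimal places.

-8.886141

With r = 3 the leading error scales as h^3, so the weight is 2^3 = 8.
8*(-8.8384463891) = -70.7075711128; (-70.7075711128) − (-8.5045818374) = -62.2029892754
(-62.2029892754) ÷ 7 = -8.8861413251
Correction |R − A(h/2)| = 4.769e-02; gap |A(h/2) − A(h)| = 3.339e-01.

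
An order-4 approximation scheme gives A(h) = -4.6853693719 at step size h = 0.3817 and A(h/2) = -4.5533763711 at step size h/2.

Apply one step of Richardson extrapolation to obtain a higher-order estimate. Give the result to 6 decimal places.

With r = 4 the leading error scales as h^4, so the weight is 2^4 = 16.
Top: 16(-4.5533763711) − (-4.6853693719) = -68.1686525657
Extrapolated: (-68.1686525657) / 15 = -4.5445768377

-4.544577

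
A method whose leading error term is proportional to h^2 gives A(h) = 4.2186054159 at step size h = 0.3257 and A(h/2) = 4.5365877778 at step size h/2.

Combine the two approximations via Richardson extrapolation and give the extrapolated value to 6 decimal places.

4.642582

With r = 2 the leading error scales as h^2, so the weight is 2^2 = 4.
Top: 4(4.5365877778) − (4.2186054159) = 13.9277456953
(4×4.5365877778 − 4.2186054159)/(4 − 1) = 4.6425818984
Shift from A(h/2): +0.1059941206.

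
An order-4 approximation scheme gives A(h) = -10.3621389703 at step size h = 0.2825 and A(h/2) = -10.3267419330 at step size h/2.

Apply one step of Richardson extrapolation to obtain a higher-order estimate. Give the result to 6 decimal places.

The method has order 4: 2^4 = 16.
16 × (-10.3267419330) = -165.2278709280; (-165.2278709280) − (-10.3621389703) = -154.8657319577
Denominator 16 − 1 = 15.
So the Richardson estimate is -10.3243821305.
Gap between inputs: 3.540e-02; correction applied: +0.0023598025.

-10.324382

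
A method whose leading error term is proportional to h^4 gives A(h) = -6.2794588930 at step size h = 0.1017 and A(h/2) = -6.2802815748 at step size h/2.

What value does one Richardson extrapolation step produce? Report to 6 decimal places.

Leading term ∝ h^4; use weight 16 = 2^4.
16*(-6.2802815748) = -100.4845051968; subtract (-6.2794588930) → -94.2050463038
R = (-94.2050463038)/15 = -6.2803364203
Shift from A(h/2): −0.0000548455.

-6.280336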